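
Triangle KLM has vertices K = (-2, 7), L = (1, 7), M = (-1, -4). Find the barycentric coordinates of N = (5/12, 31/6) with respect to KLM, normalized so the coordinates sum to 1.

(1/12, 3/4, 1/6)

Signed area of the reference triangle: [KLM] = ½·((-2)·(7−(-4)) + 1·(-4−7) + (-1)·(7−7)) = ½·(-22 − 11 + 0) = -33/2.
[NLM] = ½·((5/12)·(7−(-4)) + 1·(-4−(31/6)) + (-1)·(31/6−7)) = ½·(55/12 − 55/6 + 11/6) = -11/8, so the K-coordinate is (-11/8)/(-33/2) = 1/12.
[KNM] = ½·((-2)·(31/6−(-4)) + (5/12)·(-4−7) + (-1)·(7−(31/6))) = ½·(-55/3 − 55/12 − 11/6) = -99/8, so the L-coordinate is 3/4.
[KLN] = ½·((-2)·(7−(31/6)) + 1·(31/6−7) + (5/12)·(7−7)) = ½·(-11/3 − 11/6 + 0) = -11/4, so the M-coordinate is 1/6.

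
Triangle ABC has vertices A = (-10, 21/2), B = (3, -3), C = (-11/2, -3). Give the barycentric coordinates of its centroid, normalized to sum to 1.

The centroid is the average of the vertices, so each weight is 1/3.

(1/3, 1/3, 1/3)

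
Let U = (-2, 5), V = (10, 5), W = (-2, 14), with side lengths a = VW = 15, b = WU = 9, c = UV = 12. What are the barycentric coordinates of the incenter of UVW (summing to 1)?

The incenter has barycentric coordinates proportional to the opposite side lengths: (15 : 9 : 12).
Normalizing by 15+9+12 = 36 gives (5/12, 1/4, 1/3).

(5/12, 1/4, 1/3)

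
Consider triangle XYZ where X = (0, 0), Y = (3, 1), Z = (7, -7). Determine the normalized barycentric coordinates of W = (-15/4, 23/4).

Signed area of the reference triangle: [XYZ] = ½·(0·(1−(-7)) + 3·(-7−0) + 7·(0−1)) = ½·(0 − 21 − 7) = -14.
[WYZ] = ½·((-15/4)·(1−(-7)) + 3·(-7−(23/4)) + 7·(23/4−1)) = ½·(-30 − 153/4 + 133/4) = -35/2, so the X-coordinate is (-35/2)/(-14) = 5/4.
[XWZ] = ½·(0·(23/4−(-7)) + (-15/4)·(-7−0) + 7·(0−(23/4))) = ½·(0 + 105/4 − 161/4) = -7, so the Y-coordinate is 1/2.
[XYW] = ½·(0·(1−(23/4)) + 3·(23/4−0) + (-15/4)·(0−1)) = ½·(0 + 69/4 + 15/4) = 21/2, so the Z-coordinate is -3/4.
Check: 5/4 + 1/2 − 3/4 = 1.

(5/4, 1/2, -3/4)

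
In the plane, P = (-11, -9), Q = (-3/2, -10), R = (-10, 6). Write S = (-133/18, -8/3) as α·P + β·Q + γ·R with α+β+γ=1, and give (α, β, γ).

Signed area of the reference triangle: [PQR] = ½·((-11)·(-10−6) + (-3/2)·(6−(-9)) + (-10)·(-9−(-10))) = ½·(176 − 45/2 − 10) = 287/4.
[SQR] = ½·((-133/18)·(-10−6) + (-3/2)·(6−(-8/3)) + (-10)·(-8/3−(-10))) = ½·(1064/9 − 13 − 220/3) = 287/18, so the P-coordinate is (287/18)/(287/4) = 2/9.
[PSR] = ½·((-11)·(-8/3−6) + (-133/18)·(6−(-9)) + (-10)·(-9−(-8/3))) = ½·(286/3 − 665/6 + 190/3) = 287/12, so the Q-coordinate is 1/3.
[PQS] = ½·((-11)·(-10−(-8/3)) + (-3/2)·(-8/3−(-9)) + (-133/18)·(-9−(-10))) = ½·(242/3 − 19/2 − 133/18) = 287/9, so the R-coordinate is 4/9.

(2/9, 1/3, 4/9)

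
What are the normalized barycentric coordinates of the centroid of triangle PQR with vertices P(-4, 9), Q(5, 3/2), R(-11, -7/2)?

(1/3, 1/3, 1/3)

The centroid is the average of the vertices, so each weight is 1/3.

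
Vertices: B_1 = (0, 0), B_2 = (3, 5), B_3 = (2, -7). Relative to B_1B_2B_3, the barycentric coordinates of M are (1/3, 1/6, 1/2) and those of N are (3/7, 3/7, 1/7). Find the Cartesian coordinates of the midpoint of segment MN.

Barycentric coordinates of the midpoint are the average: (8/21, 25/84, 9/28).
Converting: (8/21)·B_1 + (25/84)·B_2 + (9/28)·B_3 = (43/28, -16/21).

(43/28, -16/21)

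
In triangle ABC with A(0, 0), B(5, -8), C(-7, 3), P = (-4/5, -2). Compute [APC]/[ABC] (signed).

[ABC] = ½·(0·(-8−3) + 5·(3−0) + (-7)·(0−(-8))) = ½·(0 + 15 − 56) = -41/2.
[APC] = ½·(0·(-2−3) + (-4/5)·(3−0) + (-7)·(0−(-2))) = ½·(0 − 12/5 − 14) = -41/5, so the ratio is (-41/5)/(-41/2) = 2/5.

2/5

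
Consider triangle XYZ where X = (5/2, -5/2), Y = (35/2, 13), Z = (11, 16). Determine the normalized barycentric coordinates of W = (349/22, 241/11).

Signed area of the reference triangle: [XYZ] = ½·((5/2)·(13−16) + (35/2)·(16−(-5/2)) + 11·(-5/2−13)) = ½·(-15/2 + 1295/4 − 341/2) = 583/8.
[WYZ] = ½·((349/22)·(13−16) + (35/2)·(16−(241/11)) + 11·(241/11−13)) = ½·(-1047/22 − 2275/22 + 98) = -53/2, so the X-coordinate is (-53/2)/(583/8) = -4/11.
[XWZ] = ½·((5/2)·(241/11−16) + (349/22)·(16−(-5/2)) + 11·(-5/2−(241/11))) = ½·(325/22 + 12913/44 − 537/2) = 159/8, so the Y-coordinate is 3/11.
[XYW] = ½·((5/2)·(13−(241/11)) + (35/2)·(241/11−(-5/2)) + (349/22)·(-5/2−13)) = ½·(-245/11 + 18795/44 − 10819/44) = 159/2, so the Z-coordinate is 12/11.
Check: -4/11 + 3/11 + 12/11 = 1.

(-4/11, 3/11, 12/11)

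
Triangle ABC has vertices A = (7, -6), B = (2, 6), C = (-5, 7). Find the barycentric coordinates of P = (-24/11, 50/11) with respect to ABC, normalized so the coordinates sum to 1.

Signed area of the reference triangle: [ABC] = ½·(7·(6−7) + 2·(7−(-6)) + (-5)·(-6−6)) = ½·(-7 + 26 + 60) = 79/2.
[PBC] = ½·((-24/11)·(6−7) + 2·(7−(50/11)) + (-5)·(50/11−6)) = ½·(24/11 + 54/11 + 80/11) = 79/11, so the A-coordinate is (79/11)/(79/2) = 2/11.
[APC] = ½·(7·(50/11−7) + (-24/11)·(7−(-6)) + (-5)·(-6−(50/11))) = ½·(-189/11 − 312/11 + 580/11) = 79/22, so the B-coordinate is 1/11.
[ABP] = ½·(7·(6−(50/11)) + 2·(50/11−(-6)) + (-24/11)·(-6−6)) = ½·(112/11 + 232/11 + 288/11) = 316/11, so the C-coordinate is 8/11.

(2/11, 1/11, 8/11)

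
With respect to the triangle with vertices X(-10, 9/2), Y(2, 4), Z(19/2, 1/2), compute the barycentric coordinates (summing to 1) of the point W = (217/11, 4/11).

(-10/11, 1, 10/11)

Signed area of the reference triangle: [XYZ] = ½·((-10)·(4−(1/2)) + 2·(1/2−(9/2)) + (19/2)·(9/2−4)) = ½·(-35 − 8 + 19/4) = -153/8.
[WYZ] = ½·((217/11)·(4−(1/2)) + 2·(1/2−(4/11)) + (19/2)·(4/11−4)) = ½·(1519/22 + 3/11 − 380/11) = 765/44, so the X-coordinate is (765/44)/(-153/8) = -10/11.
[XWZ] = ½·((-10)·(4/11−(1/2)) + (217/11)·(1/2−(9/2)) + (19/2)·(9/2−(4/11))) = ½·(15/11 − 868/11 + 1729/44) = -153/8, so the Y-coordinate is 1.
[XYW] = ½·((-10)·(4−(4/11)) + 2·(4/11−(9/2)) + (217/11)·(9/2−4)) = ½·(-400/11 − 91/11 + 217/22) = -765/44, so the Z-coordinate is 10/11.
Check: -10/11 + 1 + 10/11 = 1.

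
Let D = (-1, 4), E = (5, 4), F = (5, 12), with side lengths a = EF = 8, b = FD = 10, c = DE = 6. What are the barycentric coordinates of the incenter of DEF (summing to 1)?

The incenter has barycentric coordinates proportional to the opposite side lengths: (8 : 10 : 6).
Normalizing by 8+10+6 = 24 gives (1/3, 5/12, 1/4).

(1/3, 5/12, 1/4)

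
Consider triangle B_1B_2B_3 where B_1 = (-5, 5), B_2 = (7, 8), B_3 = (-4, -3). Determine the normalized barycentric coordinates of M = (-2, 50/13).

Signed area of the reference triangle: [B_1B_2B_3] = ½·((-5)·(8−(-3)) + 7·(-3−5) + (-4)·(5−8)) = ½·(-55 − 56 + 12) = -99/2.
[MB_2B_3] = ½·((-2)·(8−(-3)) + 7·(-3−(50/13)) + (-4)·(50/13−8)) = ½·(-22 − 623/13 + 216/13) = -693/26, so the B_1-coordinate is (-693/26)/(-99/2) = 7/13.
[B_1MB_3] = ½·((-5)·(50/13−(-3)) + (-2)·(-3−5) + (-4)·(5−(50/13))) = ½·(-445/13 + 16 − 60/13) = -297/26, so the B_2-coordinate is 3/13.
[B_1B_2M] = ½·((-5)·(8−(50/13)) + 7·(50/13−5) + (-2)·(5−8)) = ½·(-270/13 − 105/13 + 6) = -297/26, so the B_3-coordinate is 3/13.

(7/13, 3/13, 3/13)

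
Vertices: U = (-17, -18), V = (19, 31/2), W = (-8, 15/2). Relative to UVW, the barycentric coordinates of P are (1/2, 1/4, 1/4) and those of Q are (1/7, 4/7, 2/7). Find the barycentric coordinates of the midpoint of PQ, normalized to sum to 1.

(9/28, 23/56, 15/56)

Since both coordinate triples sum to 1, the midpoint's barycentrics are the componentwise average.
(1/2+1/7)/2 = 9/28; similarly 23/56 and 15/56.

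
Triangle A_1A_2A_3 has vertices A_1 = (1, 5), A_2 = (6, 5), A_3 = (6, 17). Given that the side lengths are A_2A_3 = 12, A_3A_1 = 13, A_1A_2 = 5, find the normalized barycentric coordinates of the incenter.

(2/5, 13/30, 1/6)

The incenter has barycentric coordinates proportional to the opposite side lengths: (12 : 13 : 5).
Normalizing by 12+13+5 = 30 gives (2/5, 13/30, 1/6).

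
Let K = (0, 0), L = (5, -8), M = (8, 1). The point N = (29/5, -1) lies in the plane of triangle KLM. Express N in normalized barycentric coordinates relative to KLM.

(1/5, 1/5, 3/5)

Signed area of the reference triangle: [KLM] = ½·(0·(-8−1) + 5·(1−0) + 8·(0−(-8))) = ½·(0 + 5 + 64) = 69/2.
[NLM] = ½·((29/5)·(-8−1) + 5·(1−(-1)) + 8·(-1−(-8))) = ½·(-261/5 + 10 + 56) = 69/10, so the K-coordinate is (69/10)/(69/2) = 1/5.
[KNM] = ½·(0·(-1−1) + (29/5)·(1−0) + 8·(0−(-1))) = ½·(0 + 29/5 + 8) = 69/10, so the L-coordinate is 1/5.
[KLN] = ½·(0·(-8−(-1)) + 5·(-1−0) + (29/5)·(0−(-8))) = ½·(0 − 5 + 232/5) = 207/10, so the M-coordinate is 3/5.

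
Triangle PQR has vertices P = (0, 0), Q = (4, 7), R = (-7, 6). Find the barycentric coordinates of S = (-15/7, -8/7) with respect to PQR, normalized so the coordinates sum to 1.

(8/7, -2/7, 1/7)

Signed area of the reference triangle: [PQR] = ½·(0·(7−6) + 4·(6−0) + (-7)·(0−7)) = ½·(0 + 24 + 49) = 73/2.
[SQR] = ½·((-15/7)·(7−6) + 4·(6−(-8/7)) + (-7)·(-8/7−7)) = ½·(-15/7 + 200/7 + 57) = 292/7, so the P-coordinate is (292/7)/(73/2) = 8/7.
[PSR] = ½·(0·(-8/7−6) + (-15/7)·(6−0) + (-7)·(0−(-8/7))) = ½·(0 − 90/7 − 8) = -73/7, so the Q-coordinate is -2/7.
[PQS] = ½·(0·(7−(-8/7)) + 4·(-8/7−0) + (-15/7)·(0−7)) = ½·(0 − 32/7 + 15) = 73/14, so the R-coordinate is 1/7.
Check: 8/7 − 2/7 + 1/7 = 1.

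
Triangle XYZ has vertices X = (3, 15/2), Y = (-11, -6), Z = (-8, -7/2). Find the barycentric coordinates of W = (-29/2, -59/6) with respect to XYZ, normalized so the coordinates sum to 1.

(-1/2, 1/3, 7/6)

Signed area of the reference triangle: [XYZ] = ½·(3·(-6−(-7/2)) + (-11)·(-7/2−(15/2)) + (-8)·(15/2−(-6))) = ½·(-15/2 + 121 − 108) = 11/4.
[WYZ] = ½·((-29/2)·(-6−(-7/2)) + (-11)·(-7/2−(-59/6)) + (-8)·(-59/6−(-6))) = ½·(145/4 − 209/3 + 92/3) = -11/8, so the X-coordinate is (-11/8)/(11/4) = -1/2.
[XWZ] = ½·(3·(-59/6−(-7/2)) + (-29/2)·(-7/2−(15/2)) + (-8)·(15/2−(-59/6))) = ½·(-19 + 319/2 − 416/3) = 11/12, so the Y-coordinate is 1/3.
[XYW] = ½·(3·(-6−(-59/6)) + (-11)·(-59/6−(15/2)) + (-29/2)·(15/2−(-6))) = ½·(23/2 + 572/3 − 783/4) = 77/24, so the Z-coordinate is 7/6.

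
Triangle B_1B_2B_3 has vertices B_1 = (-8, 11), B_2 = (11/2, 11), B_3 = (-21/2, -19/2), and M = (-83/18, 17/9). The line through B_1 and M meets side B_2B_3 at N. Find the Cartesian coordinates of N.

(-51/14, -5/7)

Barycentric coordinates of M with respect to B_1B_2B_3: (2/9, 1/3, 4/9).
On side B_2B_3 the B_1-coordinate is zero; dropping M's B_1-weight 2/9 and renormalizing the remaining 1/3 : 4/9 gives weights 3/7, 4/7 on B_2, B_3.
N = (3/7)·(11/2, 11) + (4/7)·(-21/2, -19/2) = (-51/14, -5/7).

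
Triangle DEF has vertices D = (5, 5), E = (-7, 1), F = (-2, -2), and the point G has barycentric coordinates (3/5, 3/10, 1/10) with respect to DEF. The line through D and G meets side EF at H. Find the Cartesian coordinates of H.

(-23/4, 1/4)

Line DG meets EF where the D-coordinate vanishes; zeroing G's D-weight and renormalizing leaves E, F-weights 3/10 : 1/10 → (3/4, 1/4).
So H = (3/4)·E + (1/4)·F = (-23/4, 1/4).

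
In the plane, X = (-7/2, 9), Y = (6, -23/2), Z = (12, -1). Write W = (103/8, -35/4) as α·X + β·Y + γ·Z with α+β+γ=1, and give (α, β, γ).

(-1/4, 1/2, 3/4)

Signed area of the reference triangle: [XYZ] = ½·((-7/2)·(-23/2−(-1)) + 6·(-1−9) + 12·(9−(-23/2))) = ½·(147/4 − 60 + 246) = 891/8.
[WYZ] = ½·((103/8)·(-23/2−(-1)) + 6·(-1−(-35/4)) + 12·(-35/4−(-23/2))) = ½·(-2163/16 + 93/2 + 33) = -891/32, so the X-coordinate is (-891/32)/(891/8) = -1/4.
[XWZ] = ½·((-7/2)·(-35/4−(-1)) + (103/8)·(-1−9) + 12·(9−(-35/4))) = ½·(217/8 − 515/4 + 213) = 891/16, so the Y-coordinate is 1/2.
[XYW] = ½·((-7/2)·(-23/2−(-35/4)) + 6·(-35/4−9) + (103/8)·(9−(-23/2))) = ½·(77/8 − 213/2 + 4223/16) = 2673/32, so the Z-coordinate is 3/4.
Check: -1/4 + 1/2 + 3/4 = 1.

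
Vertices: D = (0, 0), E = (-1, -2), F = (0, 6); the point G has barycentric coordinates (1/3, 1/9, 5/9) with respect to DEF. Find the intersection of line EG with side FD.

(0, 15/4)

Line EG meets FD where the E-coordinate vanishes; zeroing G's E-weight and renormalizing leaves F, D-weights 5/9 : 1/3 → (5/8, 3/8).
So H = (5/8)·F + (3/8)·D = (0, 15/4).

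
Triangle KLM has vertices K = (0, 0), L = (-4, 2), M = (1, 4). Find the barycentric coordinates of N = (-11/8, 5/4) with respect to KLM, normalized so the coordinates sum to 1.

(1/2, 3/8, 1/8)

Signed area of the reference triangle: [KLM] = ½·(0·(2−4) + (-4)·(4−0) + 1·(0−2)) = ½·(0 − 16 − 2) = -9.
[NLM] = ½·((-11/8)·(2−4) + (-4)·(4−(5/4)) + 1·(5/4−2)) = ½·(11/4 − 11 − 3/4) = -9/2, so the K-coordinate is (-9/2)/(-9) = 1/2.
[KNM] = ½·(0·(5/4−4) + (-11/8)·(4−0) + 1·(0−(5/4))) = ½·(0 − 11/2 − 5/4) = -27/8, so the L-coordinate is 3/8.
[KLN] = ½·(0·(2−(5/4)) + (-4)·(5/4−0) + (-11/8)·(0−2)) = ½·(0 − 5 + 11/4) = -9/8, so the M-coordinate is 1/8.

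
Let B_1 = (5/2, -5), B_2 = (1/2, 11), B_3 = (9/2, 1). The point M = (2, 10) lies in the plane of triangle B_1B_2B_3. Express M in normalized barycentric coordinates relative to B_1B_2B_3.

(-1/4, 3/4, 1/2)

Signed area of the reference triangle: [B_1B_2B_3] = ½·((5/2)·(11−1) + (1/2)·(1−(-5)) + (9/2)·(-5−11)) = ½·(25 + 3 − 72) = -22.
[MB_2B_3] = ½·(2·(11−1) + (1/2)·(1−10) + (9/2)·(10−11)) = ½·(20 − 9/2 − 9/2) = 11/2, so the B_1-coordinate is (11/2)/(-22) = -1/4.
[B_1MB_3] = ½·((5/2)·(10−1) + 2·(1−(-5)) + (9/2)·(-5−10)) = ½·(45/2 + 12 − 135/2) = -33/2, so the B_2-coordinate is 3/4.
[B_1B_2M] = ½·((5/2)·(11−10) + (1/2)·(10−(-5)) + 2·(-5−11)) = ½·(5/2 + 15/2 − 32) = -11, so the B_3-coordinate is 1/2.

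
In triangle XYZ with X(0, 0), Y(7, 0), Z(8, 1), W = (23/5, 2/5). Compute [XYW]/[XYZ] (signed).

[XYZ] = ½·(0·(0−1) + 7·(1−0) + 8·(0−0)) = ½·(0 + 7 + 0) = 7/2.
[XYW] = ½·(0·(0−(2/5)) + 7·(2/5−0) + (23/5)·(0−0)) = ½·(0 + 14/5 + 0) = 7/5, so the ratio is (7/5)/(7/2) = 2/5.

2/5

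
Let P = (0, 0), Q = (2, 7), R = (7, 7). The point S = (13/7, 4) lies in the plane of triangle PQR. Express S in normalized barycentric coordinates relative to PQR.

Signed area of the reference triangle: [PQR] = ½·(0·(7−7) + 2·(7−0) + 7·(0−7)) = ½·(0 + 14 − 49) = -35/2.
[SQR] = ½·((13/7)·(7−7) + 2·(7−4) + 7·(4−7)) = ½·(0 + 6 − 21) = -15/2, so the P-coordinate is (-15/2)/(-35/2) = 3/7.
[PSR] = ½·(0·(4−7) + (13/7)·(7−0) + 7·(0−4)) = ½·(0 + 13 − 28) = -15/2, so the Q-coordinate is 3/7.
[PQS] = ½·(0·(7−4) + 2·(4−0) + (13/7)·(0−7)) = ½·(0 + 8 − 13) = -5/2, so the R-coordinate is 1/7.

(3/7, 3/7, 1/7)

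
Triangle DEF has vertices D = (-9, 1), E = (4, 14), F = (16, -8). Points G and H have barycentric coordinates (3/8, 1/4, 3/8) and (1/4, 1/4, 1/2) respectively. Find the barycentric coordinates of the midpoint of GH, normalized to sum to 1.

(5/16, 1/4, 7/16)

Since both coordinate triples sum to 1, the midpoint's barycentrics are the componentwise average.
(3/8+1/4)/2 = 5/16; similarly 1/4 and 7/16.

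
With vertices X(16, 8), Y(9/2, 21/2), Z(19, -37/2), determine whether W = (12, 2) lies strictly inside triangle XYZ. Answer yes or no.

yes

Barycentric coordinates of W: (13/41, 496/1189, 316/1189).
The three coordinates are positive, positive, positive; a point is interior exactly when all three are positive.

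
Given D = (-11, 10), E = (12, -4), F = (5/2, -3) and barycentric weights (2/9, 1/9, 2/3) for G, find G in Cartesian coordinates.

G = (2/9)·D + (1/9)·E + (2/3)·F.
x-coordinate: (2/9)·(-11) + (1/9)·12 + (2/3)·(5/2) = 5/9.
y-coordinate: (2/9)·10 + (1/9)·(-4) + (2/3)·(-3) = -2/9.

(5/9, -2/9)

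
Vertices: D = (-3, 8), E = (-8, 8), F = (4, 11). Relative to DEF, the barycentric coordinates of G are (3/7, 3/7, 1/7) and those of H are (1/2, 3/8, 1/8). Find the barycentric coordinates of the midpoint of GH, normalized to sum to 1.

(13/28, 45/112, 15/112)

Since both coordinate triples sum to 1, the midpoint's barycentrics are the componentwise average.
(3/7+1/2)/2 = 13/28; similarly 45/112 and 15/112.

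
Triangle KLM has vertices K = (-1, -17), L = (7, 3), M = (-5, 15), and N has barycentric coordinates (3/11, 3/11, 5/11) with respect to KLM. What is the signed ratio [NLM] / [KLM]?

3/11

The signed ratio [NLM]/[KLM] equals the barycentric coordinate of N at vertex K, which is 3/11.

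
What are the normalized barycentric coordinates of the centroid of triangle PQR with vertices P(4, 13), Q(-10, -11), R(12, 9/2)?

(1/3, 1/3, 1/3)

The centroid is the average of the vertices, so each weight is 1/3.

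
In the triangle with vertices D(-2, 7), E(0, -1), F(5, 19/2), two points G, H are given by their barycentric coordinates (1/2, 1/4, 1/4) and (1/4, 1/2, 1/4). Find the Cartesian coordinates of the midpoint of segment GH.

(1/2, 37/8)

Barycentric coordinates of the midpoint are the average: (3/8, 3/8, 1/4).
Converting: (3/8)·D + (3/8)·E + (1/4)·F = (1/2, 37/8).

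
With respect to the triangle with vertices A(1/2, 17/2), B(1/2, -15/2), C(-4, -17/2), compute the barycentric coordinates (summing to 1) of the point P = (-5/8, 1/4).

Signed area of the reference triangle: [ABC] = ½·((1/2)·(-15/2−(-17/2)) + (1/2)·(-17/2−(17/2)) + (-4)·(17/2−(-15/2))) = ½·(1/2 − 17/2 − 64) = -36.
[PBC] = ½·((-5/8)·(-15/2−(-17/2)) + (1/2)·(-17/2−(1/4)) + (-4)·(1/4−(-15/2))) = ½·(-5/8 − 35/8 − 31) = -18, so the A-coordinate is (-18)/(-36) = 1/2.
[APC] = ½·((1/2)·(1/4−(-17/2)) + (-5/8)·(-17/2−(17/2)) + (-4)·(17/2−(1/4))) = ½·(35/8 + 85/8 − 33) = -9, so the B-coordinate is 1/4.
[ABP] = ½·((1/2)·(-15/2−(1/4)) + (1/2)·(1/4−(17/2)) + (-5/8)·(17/2−(-15/2))) = ½·(-31/8 − 33/8 − 10) = -9, so the C-coordinate is 1/4.

(1/2, 1/4, 1/4)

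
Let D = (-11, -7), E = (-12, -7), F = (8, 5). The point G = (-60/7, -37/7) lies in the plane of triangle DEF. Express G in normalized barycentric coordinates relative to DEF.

Signed area of the reference triangle: [DEF] = ½·((-11)·(-7−5) + (-12)·(5−(-7)) + 8·(-7−(-7))) = ½·(132 − 144 + 0) = -6.
[GEF] = ½·((-60/7)·(-7−5) + (-12)·(5−(-37/7)) + 8·(-37/7−(-7))) = ½·(720/7 − 864/7 + 96/7) = -24/7, so the D-coordinate is (-24/7)/(-6) = 4/7.
[DGF] = ½·((-11)·(-37/7−5) + (-60/7)·(5−(-7)) + 8·(-7−(-37/7))) = ½·(792/7 − 720/7 − 96/7) = -12/7, so the E-coordinate is 2/7.
[DEG] = ½·((-11)·(-7−(-37/7)) + (-12)·(-37/7−(-7)) + (-60/7)·(-7−(-7))) = ½·(132/7 − 144/7 + 0) = -6/7, so the F-coordinate is 1/7.

(4/7, 2/7, 1/7)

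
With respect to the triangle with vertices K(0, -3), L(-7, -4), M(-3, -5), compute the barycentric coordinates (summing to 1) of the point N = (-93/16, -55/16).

(5/16, 15/16, -1/4)

Signed area of the reference triangle: [KLM] = ½·(0·(-4−(-5)) + (-7)·(-5−(-3)) + (-3)·(-3−(-4))) = ½·(0 + 14 − 3) = 11/2.
[NLM] = ½·((-93/16)·(-4−(-5)) + (-7)·(-5−(-55/16)) + (-3)·(-55/16−(-4))) = ½·(-93/16 + 175/16 − 27/16) = 55/32, so the K-coordinate is (55/32)/(11/2) = 5/16.
[KNM] = ½·(0·(-55/16−(-5)) + (-93/16)·(-5−(-3)) + (-3)·(-3−(-55/16))) = ½·(0 + 93/8 − 21/16) = 165/32, so the L-coordinate is 15/16.
[KLN] = ½·(0·(-4−(-55/16)) + (-7)·(-55/16−(-3)) + (-93/16)·(-3−(-4))) = ½·(0 + 49/16 − 93/16) = -11/8, so the M-coordinate is -1/4.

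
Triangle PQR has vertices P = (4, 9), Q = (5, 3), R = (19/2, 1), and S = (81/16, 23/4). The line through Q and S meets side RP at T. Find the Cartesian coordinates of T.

Barycentric coordinates of S with respect to PQR: (1/2, 3/8, 1/8).
On side RP the Q-coordinate is zero; dropping S's Q-weight 3/8 and renormalizing the remaining 1/8 : 1/2 gives weights 1/5, 4/5 on R, P.
T = (1/5)·(19/2, 1) + (4/5)·(4, 9) = (51/10, 37/5).

(51/10, 37/5)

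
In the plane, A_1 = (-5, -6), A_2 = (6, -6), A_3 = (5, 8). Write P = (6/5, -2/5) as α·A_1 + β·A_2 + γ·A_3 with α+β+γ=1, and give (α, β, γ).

(2/5, 1/5, 2/5)

Signed area of the reference triangle: [A_1A_2A_3] = ½·((-5)·(-6−8) + 6·(8−(-6)) + 5·(-6−(-6))) = ½·(70 + 84 + 0) = 77.
[PA_2A_3] = ½·((6/5)·(-6−8) + 6·(8−(-2/5)) + 5·(-2/5−(-6))) = ½·(-84/5 + 252/5 + 28) = 154/5, so the A_1-coordinate is (154/5)/77 = 2/5.
[A_1PA_3] = ½·((-5)·(-2/5−8) + (6/5)·(8−(-6)) + 5·(-6−(-2/5))) = ½·(42 + 84/5 − 28) = 77/5, so the A_2-coordinate is 1/5.
[A_1A_2P] = ½·((-5)·(-6−(-2/5)) + 6·(-2/5−(-6)) + (6/5)·(-6−(-6))) = ½·(28 + 168/5 + 0) = 154/5, so the A_3-coordinate is 2/5.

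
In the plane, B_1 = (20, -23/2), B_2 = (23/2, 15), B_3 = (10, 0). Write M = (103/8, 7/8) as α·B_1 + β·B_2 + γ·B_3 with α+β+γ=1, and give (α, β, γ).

Signed area of the reference triangle: [B_1B_2B_3] = ½·(20·(15−0) + (23/2)·(0−(-23/2)) + 10·(-23/2−15)) = ½·(300 + 529/4 − 265) = 669/8.
[MB_2B_3] = ½·((103/8)·(15−0) + (23/2)·(0−(7/8)) + 10·(7/8−15)) = ½·(1545/8 − 161/16 − 565/4) = 669/32, so the B_1-coordinate is (669/32)/(669/8) = 1/4.
[B_1MB_3] = ½·(20·(7/8−0) + (103/8)·(0−(-23/2)) + 10·(-23/2−(7/8))) = ½·(35/2 + 2369/16 − 495/4) = 669/32, so the B_2-coordinate is 1/4.
[B_1B_2M] = ½·(20·(15−(7/8)) + (23/2)·(7/8−(-23/2)) + (103/8)·(-23/2−15)) = ½·(565/2 + 2277/16 − 5459/16) = 669/16, so the B_3-coordinate is 1/2.
Check: 1/4 + 1/4 + 1/2 = 1.

(1/4, 1/4, 1/2)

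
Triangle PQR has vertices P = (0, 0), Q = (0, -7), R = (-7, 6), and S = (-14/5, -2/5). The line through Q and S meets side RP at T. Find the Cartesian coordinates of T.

Barycentric coordinates of S with respect to PQR: (1/5, 2/5, 2/5).
On side RP the Q-coordinate is zero; dropping S's Q-weight 2/5 and renormalizing the remaining 2/5 : 1/5 gives weights 2/3, 1/3 on R, P.
T = (2/3)·(-7, 6) + (1/3)·(0, 0) = (-14/3, 4).

(-14/3, 4)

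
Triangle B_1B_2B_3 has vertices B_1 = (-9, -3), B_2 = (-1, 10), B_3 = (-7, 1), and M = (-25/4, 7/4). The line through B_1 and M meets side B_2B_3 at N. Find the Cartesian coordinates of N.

Barycentric coordinates of M with respect to B_1B_2B_3: (3/8, 1/4, 3/8).
On side B_2B_3 the B_1-coordinate is zero; dropping M's B_1-weight 3/8 and renormalizing the remaining 1/4 : 3/8 gives weights 2/5, 3/5 on B_2, B_3.
N = (2/5)·(-1, 10) + (3/5)·(-7, 1) = (-23/5, 23/5).

(-23/5, 23/5)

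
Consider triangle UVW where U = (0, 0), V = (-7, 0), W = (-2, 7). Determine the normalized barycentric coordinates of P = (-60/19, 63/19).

Signed area of the reference triangle: [UVW] = ½·(0·(0−7) + (-7)·(7−0) + (-2)·(0−0)) = ½·(0 − 49 + 0) = -49/2.
[PVW] = ½·((-60/19)·(0−7) + (-7)·(7−(63/19)) + (-2)·(63/19−0)) = ½·(420/19 − 490/19 − 126/19) = -98/19, so the U-coordinate is (-98/19)/(-49/2) = 4/19.
[UPW] = ½·(0·(63/19−7) + (-60/19)·(7−0) + (-2)·(0−(63/19))) = ½·(0 − 420/19 + 126/19) = -147/19, so the V-coordinate is 6/19.
[UVP] = ½·(0·(0−(63/19)) + (-7)·(63/19−0) + (-60/19)·(0−0)) = ½·(0 − 441/19 + 0) = -441/38, so the W-coordinate is 9/19.

(4/19, 6/19, 9/19)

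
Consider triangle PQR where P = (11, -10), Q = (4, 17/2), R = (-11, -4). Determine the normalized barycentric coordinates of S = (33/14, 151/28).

(1/14, 11/14, 1/7)

Signed area of the reference triangle: [PQR] = ½·(11·(17/2−(-4)) + 4·(-4−(-10)) + (-11)·(-10−(17/2))) = ½·(275/2 + 24 + 407/2) = 365/2.
[SQR] = ½·((33/14)·(17/2−(-4)) + 4·(-4−(151/28)) + (-11)·(151/28−(17/2))) = ½·(825/28 − 263/7 + 957/28) = 365/28, so the P-coordinate is (365/28)/(365/2) = 1/14.
[PSR] = ½·(11·(151/28−(-4)) + (33/14)·(-4−(-10)) + (-11)·(-10−(151/28))) = ½·(2893/28 + 99/7 + 4741/28) = 4015/28, so the Q-coordinate is 11/14.
[PQS] = ½·(11·(17/2−(151/28)) + 4·(151/28−(-10)) + (33/14)·(-10−(17/2))) = ½·(957/28 + 431/7 − 1221/28) = 365/14, so the R-coordinate is 1/7.
Check: 1/14 + 11/14 + 1/7 = 1.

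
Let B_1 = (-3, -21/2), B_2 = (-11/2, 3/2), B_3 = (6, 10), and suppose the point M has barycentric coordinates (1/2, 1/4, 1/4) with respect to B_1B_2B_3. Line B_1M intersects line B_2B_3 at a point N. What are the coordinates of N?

Line B_1M meets B_2B_3 where the B_1-coordinate vanishes; zeroing M's B_1-weight and renormalizing leaves B_2, B_3-weights 1/4 : 1/4 → (1/2, 1/2).
So N = (1/2)·B_2 + (1/2)·B_3 = (1/4, 23/4).

(1/4, 23/4)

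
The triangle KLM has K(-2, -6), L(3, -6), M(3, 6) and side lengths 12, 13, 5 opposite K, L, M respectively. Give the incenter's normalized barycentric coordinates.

The incenter has barycentric coordinates proportional to the opposite side lengths: (12 : 13 : 5).
Normalizing by 12+13+5 = 30 gives (2/5, 13/30, 1/6).

(2/5, 13/30, 1/6)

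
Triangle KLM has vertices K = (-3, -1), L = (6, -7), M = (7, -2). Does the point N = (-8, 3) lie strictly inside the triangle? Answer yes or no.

Barycentric coordinates of N: (80/51, -35/51, 2/17).
The three coordinates are positive, negative, positive; a point is interior exactly when all three are positive.

no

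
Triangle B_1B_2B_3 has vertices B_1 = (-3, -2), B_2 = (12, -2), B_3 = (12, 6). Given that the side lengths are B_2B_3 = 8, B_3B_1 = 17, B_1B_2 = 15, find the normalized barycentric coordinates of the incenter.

(1/5, 17/40, 3/8)

The incenter has barycentric coordinates proportional to the opposite side lengths: (8 : 17 : 15).
Normalizing by 8+17+15 = 40 gives (1/5, 17/40, 3/8).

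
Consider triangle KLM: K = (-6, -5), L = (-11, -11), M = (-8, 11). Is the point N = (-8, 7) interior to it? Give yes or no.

yes

Barycentric coordinates of N: (3/23, 2/23, 18/23).
The three coordinates are positive, positive, positive; a point is interior exactly when all three are positive.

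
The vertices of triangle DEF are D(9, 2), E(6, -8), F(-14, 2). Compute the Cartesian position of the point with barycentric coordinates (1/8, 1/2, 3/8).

G = (1/8)·D + (1/2)·E + (3/8)·F.
x-coordinate: (1/8)·9 + (1/2)·6 + (3/8)·(-14) = -9/8.
y-coordinate: (1/8)·2 + (1/2)·(-8) + (3/8)·2 = -3.

(-9/8, -3)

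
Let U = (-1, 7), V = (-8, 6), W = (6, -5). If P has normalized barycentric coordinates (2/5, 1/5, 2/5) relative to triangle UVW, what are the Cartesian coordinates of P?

(2/5, 2)

P = (2/5)·U + (1/5)·V + (2/5)·W.
x-coordinate: (2/5)·(-1) + (1/5)·(-8) + (2/5)·6 = 2/5.
y-coordinate: (2/5)·7 + (1/5)·6 + (2/5)·(-5) = 2.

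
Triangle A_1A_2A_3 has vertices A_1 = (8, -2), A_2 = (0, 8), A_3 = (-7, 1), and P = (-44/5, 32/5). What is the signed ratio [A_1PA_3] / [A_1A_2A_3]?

3/5

[A_1A_2A_3] = ½·(8·(8−1) + 0·(1−(-2)) + (-7)·(-2−8)) = ½·(56 + 0 + 70) = 63.
[A_1PA_3] = ½·(8·(32/5−1) + (-44/5)·(1−(-2)) + (-7)·(-2−(32/5))) = ½·(216/5 − 132/5 + 294/5) = 189/5, so the ratio is (189/5)/63 = 3/5.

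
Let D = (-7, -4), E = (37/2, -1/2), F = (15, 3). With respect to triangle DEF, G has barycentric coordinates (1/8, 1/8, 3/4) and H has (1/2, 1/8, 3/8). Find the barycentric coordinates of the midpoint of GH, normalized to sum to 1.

(5/16, 1/8, 9/16)

Since both coordinate triples sum to 1, the midpoint's barycentrics are the componentwise average.
(1/8+1/2)/2 = 5/16; similarly 1/8 and 9/16.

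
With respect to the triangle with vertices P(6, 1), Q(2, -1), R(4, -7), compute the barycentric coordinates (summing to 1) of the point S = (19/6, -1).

Signed area of the reference triangle: [PQR] = ½·(6·(-1−(-7)) + 2·(-7−1) + 4·(1−(-1))) = ½·(36 − 16 + 8) = 14.
[SQR] = ½·((19/6)·(-1−(-7)) + 2·(-7−(-1)) + 4·(-1−(-1))) = ½·(19 − 12 + 0) = 7/2, so the P-coordinate is (7/2)/14 = 1/4.
[PSR] = ½·(6·(-1−(-7)) + (19/6)·(-7−1) + 4·(1−(-1))) = ½·(36 − 76/3 + 8) = 28/3, so the Q-coordinate is 2/3.
[PQS] = ½·(6·(-1−(-1)) + 2·(-1−1) + (19/6)·(1−(-1))) = ½·(0 − 4 + 19/3) = 7/6, so the R-coordinate is 1/12.
Check: 1/4 + 2/3 + 1/12 = 1.

(1/4, 2/3, 1/12)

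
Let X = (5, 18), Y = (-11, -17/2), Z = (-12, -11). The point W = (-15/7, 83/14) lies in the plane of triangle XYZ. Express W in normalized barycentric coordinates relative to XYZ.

(4/7, 1/7, 2/7)

Signed area of the reference triangle: [XYZ] = ½·(5·(-17/2−(-11)) + (-11)·(-11−18) + (-12)·(18−(-17/2))) = ½·(25/2 + 319 − 318) = 27/4.
[WYZ] = ½·((-15/7)·(-17/2−(-11)) + (-11)·(-11−(83/14)) + (-12)·(83/14−(-17/2))) = ½·(-75/14 + 2607/14 − 1212/7) = 27/7, so the X-coordinate is (27/7)/(27/4) = 4/7.
[XWZ] = ½·(5·(83/14−(-11)) + (-15/7)·(-11−18) + (-12)·(18−(83/14))) = ½·(1185/14 + 435/7 − 1014/7) = 27/28, so the Y-coordinate is 1/7.
[XYW] = ½·(5·(-17/2−(83/14)) + (-11)·(83/14−18) + (-15/7)·(18−(-17/2))) = ½·(-505/7 + 1859/14 − 795/14) = 27/14, so the Z-coordinate is 2/7.
Check: 4/7 + 1/7 + 2/7 = 1.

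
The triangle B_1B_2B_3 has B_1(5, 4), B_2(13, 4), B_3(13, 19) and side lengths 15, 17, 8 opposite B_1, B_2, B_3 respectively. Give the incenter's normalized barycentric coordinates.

The incenter has barycentric coordinates proportional to the opposite side lengths: (15 : 17 : 8).
Normalizing by 15+17+8 = 40 gives (3/8, 17/40, 1/5).

(3/8, 17/40, 1/5)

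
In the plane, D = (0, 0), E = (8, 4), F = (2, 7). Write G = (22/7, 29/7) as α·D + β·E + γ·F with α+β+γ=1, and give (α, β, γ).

(2/7, 2/7, 3/7)

Signed area of the reference triangle: [DEF] = ½·(0·(4−7) + 8·(7−0) + 2·(0−4)) = ½·(0 + 56 − 8) = 24.
[GEF] = ½·((22/7)·(4−7) + 8·(7−(29/7)) + 2·(29/7−4)) = ½·(-66/7 + 160/7 + 2/7) = 48/7, so the D-coordinate is (48/7)/24 = 2/7.
[DGF] = ½·(0·(29/7−7) + (22/7)·(7−0) + 2·(0−(29/7))) = ½·(0 + 22 − 58/7) = 48/7, so the E-coordinate is 2/7.
[DEG] = ½·(0·(4−(29/7)) + 8·(29/7−0) + (22/7)·(0−4)) = ½·(0 + 232/7 − 88/7) = 72/7, so the F-coordinate is 3/7.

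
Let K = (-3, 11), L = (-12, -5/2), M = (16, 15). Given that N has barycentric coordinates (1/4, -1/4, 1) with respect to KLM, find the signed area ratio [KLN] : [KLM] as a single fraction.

The signed ratio [KLN]/[KLM] equals the barycentric coordinate of N at vertex M, which is 1.

1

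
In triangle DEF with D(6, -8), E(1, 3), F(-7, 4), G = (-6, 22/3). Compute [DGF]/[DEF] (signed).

[DEF] = ½·(6·(3−4) + 1·(4−(-8)) + (-7)·(-8−3)) = ½·(-6 + 12 + 77) = 83/2.
[DGF] = ½·(6·(22/3−4) + (-6)·(4−(-8)) + (-7)·(-8−(22/3))) = ½·(20 − 72 + 322/3) = 83/3, so the ratio is (83/3)/(83/2) = 2/3.

2/3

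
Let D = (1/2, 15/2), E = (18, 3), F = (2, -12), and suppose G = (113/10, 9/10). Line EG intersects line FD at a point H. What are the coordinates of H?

Barycentric coordinates of G with respect to DEF: (1/5, 3/5, 1/5).
On side FD the E-coordinate is zero; dropping G's E-weight 3/5 and renormalizing the remaining 1/5 : 1/5 gives weights 1/2, 1/2 on F, D.
H = (1/2)·(2, -12) + (1/2)·(1/2, 15/2) = (5/4, -9/4).

(5/4, -9/4)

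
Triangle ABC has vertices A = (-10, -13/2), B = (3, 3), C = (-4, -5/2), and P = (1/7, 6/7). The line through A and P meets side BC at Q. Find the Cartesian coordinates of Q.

(11/6, 25/12)

Barycentric coordinates of P with respect to ABC: (1/7, 5/7, 1/7).
On side BC the A-coordinate is zero; dropping P's A-weight 1/7 and renormalizing the remaining 5/7 : 1/7 gives weights 5/6, 1/6 on B, C.
Q = (5/6)·(3, 3) + (1/6)·(-4, -5/2) = (11/6, 25/12).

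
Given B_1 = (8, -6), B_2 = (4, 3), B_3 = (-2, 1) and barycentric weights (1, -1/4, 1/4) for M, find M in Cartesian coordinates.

(13/2, -13/2)

M = 1·B_1 + (-1/4)·B_2 + (1/4)·B_3.
x-coordinate: 1·8 + (-1/4)·4 + (1/4)·(-2) = 13/2.
y-coordinate: 1·(-6) + (-1/4)·3 + (1/4)·1 = -13/2.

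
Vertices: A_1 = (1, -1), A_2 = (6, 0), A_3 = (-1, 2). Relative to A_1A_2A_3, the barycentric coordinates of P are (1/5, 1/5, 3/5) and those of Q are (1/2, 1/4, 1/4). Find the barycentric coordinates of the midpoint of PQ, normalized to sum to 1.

(7/20, 9/40, 17/40)

Since both coordinate triples sum to 1, the midpoint's barycentrics are the componentwise average.
(1/5+1/2)/2 = 7/20; similarly 9/40 and 17/40.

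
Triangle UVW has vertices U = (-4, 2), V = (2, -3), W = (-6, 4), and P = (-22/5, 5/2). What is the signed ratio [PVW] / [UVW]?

2/5

[UVW] = ½·((-4)·(-3−4) + 2·(4−2) + (-6)·(2−(-3))) = ½·(28 + 4 − 30) = 1.
[PVW] = ½·((-22/5)·(-3−4) + 2·(4−(5/2)) + (-6)·(5/2−(-3))) = ½·(154/5 + 3 − 33) = 2/5, so the ratio is (2/5)/1 = 2/5.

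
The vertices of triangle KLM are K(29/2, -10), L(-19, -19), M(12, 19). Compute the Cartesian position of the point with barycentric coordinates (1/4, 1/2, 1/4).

(-23/8, -29/4)

N = (1/4)·K + (1/2)·L + (1/4)·M.
x-coordinate: (1/4)·(29/2) + (1/2)·(-19) + (1/4)·12 = -23/8.
y-coordinate: (1/4)·(-10) + (1/2)·(-19) + (1/4)·19 = -29/4.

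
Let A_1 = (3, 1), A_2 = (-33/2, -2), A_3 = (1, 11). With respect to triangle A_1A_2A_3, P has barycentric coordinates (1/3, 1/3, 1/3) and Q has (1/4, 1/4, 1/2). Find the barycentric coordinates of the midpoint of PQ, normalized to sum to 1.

Since both coordinate triples sum to 1, the midpoint's barycentrics are the componentwise average.
(1/3+1/4)/2 = 7/24; similarly 7/24 and 5/12.

(7/24, 7/24, 5/12)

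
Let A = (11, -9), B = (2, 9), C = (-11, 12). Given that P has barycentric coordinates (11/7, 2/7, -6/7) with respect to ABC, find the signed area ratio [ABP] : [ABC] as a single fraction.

-6/7

The signed ratio [ABP]/[ABC] equals the barycentric coordinate of P at vertex C, which is -6/7.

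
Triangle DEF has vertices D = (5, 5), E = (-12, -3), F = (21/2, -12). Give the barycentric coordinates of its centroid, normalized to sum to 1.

(1/3, 1/3, 1/3)

The centroid is the average of the vertices, so each weight is 1/3.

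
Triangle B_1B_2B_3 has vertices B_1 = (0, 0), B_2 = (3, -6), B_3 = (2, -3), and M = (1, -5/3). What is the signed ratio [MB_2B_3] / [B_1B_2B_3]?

[B_1B_2B_3] = ½·(0·(-6−(-3)) + 3·(-3−0) + 2·(0−(-6))) = ½·(0 − 9 + 12) = 3/2.
[MB_2B_3] = ½·(1·(-6−(-3)) + 3·(-3−(-5/3)) + 2·(-5/3−(-6))) = ½·(-3 − 4 + 26/3) = 5/6, so the ratio is (5/6)/(3/2) = 5/9.

5/9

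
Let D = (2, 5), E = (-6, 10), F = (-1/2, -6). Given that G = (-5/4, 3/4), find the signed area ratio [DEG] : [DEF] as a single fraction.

[DEF] = ½·(2·(10−(-6)) + (-6)·(-6−5) + (-1/2)·(5−10)) = ½·(32 + 66 + 5/2) = 201/4.
[DEG] = ½·(2·(10−(3/4)) + (-6)·(3/4−5) + (-5/4)·(5−10)) = ½·(37/2 + 51/2 + 25/4) = 201/8, so the ratio is (201/8)/(201/4) = 1/2.

1/2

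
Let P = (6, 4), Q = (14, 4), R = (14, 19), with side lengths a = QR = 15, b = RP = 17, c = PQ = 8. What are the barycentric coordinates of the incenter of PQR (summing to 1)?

(3/8, 17/40, 1/5)

The incenter has barycentric coordinates proportional to the opposite side lengths: (15 : 17 : 8).
Normalizing by 15+17+8 = 40 gives (3/8, 17/40, 1/5).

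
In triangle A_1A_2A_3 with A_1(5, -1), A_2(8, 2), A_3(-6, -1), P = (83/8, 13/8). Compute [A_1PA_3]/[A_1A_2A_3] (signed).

[A_1A_2A_3] = ½·(5·(2−(-1)) + 8·(-1−(-1)) + (-6)·(-1−2)) = ½·(15 + 0 + 18) = 33/2.
[A_1PA_3] = ½·(5·(13/8−(-1)) + (83/8)·(-1−(-1)) + (-6)·(-1−(13/8))) = ½·(105/8 + 0 + 63/4) = 231/16, so the ratio is (231/16)/(33/2) = 7/8.

7/8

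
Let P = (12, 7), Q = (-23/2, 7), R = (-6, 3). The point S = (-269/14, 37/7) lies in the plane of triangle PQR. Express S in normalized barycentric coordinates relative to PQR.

Signed area of the reference triangle: [PQR] = ½·(12·(7−3) + (-23/2)·(3−7) + (-6)·(7−7)) = ½·(48 + 46 + 0) = 47.
[SQR] = ½·((-269/14)·(7−3) + (-23/2)·(3−(37/7)) + (-6)·(37/7−7)) = ½·(-538/7 + 184/7 + 72/7) = -141/7, so the P-coordinate is (-141/7)/47 = -3/7.
[PSR] = ½·(12·(37/7−3) + (-269/14)·(3−7) + (-6)·(7−(37/7))) = ½·(192/7 + 538/7 − 72/7) = 47, so the Q-coordinate is 1.
[PQS] = ½·(12·(7−(37/7)) + (-23/2)·(37/7−7) + (-269/14)·(7−7)) = ½·(144/7 + 138/7 + 0) = 141/7, so the R-coordinate is 3/7.
Check: -3/7 + 1 + 3/7 = 1.

(-3/7, 1, 3/7)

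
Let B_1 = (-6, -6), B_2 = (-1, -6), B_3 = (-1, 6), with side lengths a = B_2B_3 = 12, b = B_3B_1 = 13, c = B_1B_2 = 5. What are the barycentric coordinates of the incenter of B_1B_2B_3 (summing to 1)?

(2/5, 13/30, 1/6)

The incenter has barycentric coordinates proportional to the opposite side lengths: (12 : 13 : 5).
Normalizing by 12+13+5 = 30 gives (2/5, 13/30, 1/6).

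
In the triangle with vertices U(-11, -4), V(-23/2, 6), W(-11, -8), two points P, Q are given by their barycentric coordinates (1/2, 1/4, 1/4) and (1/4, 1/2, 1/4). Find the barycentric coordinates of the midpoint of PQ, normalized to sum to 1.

(3/8, 3/8, 1/4)

Since both coordinate triples sum to 1, the midpoint's barycentrics are the componentwise average.
(1/2+1/4)/2 = 3/8; similarly 3/8 and 1/4.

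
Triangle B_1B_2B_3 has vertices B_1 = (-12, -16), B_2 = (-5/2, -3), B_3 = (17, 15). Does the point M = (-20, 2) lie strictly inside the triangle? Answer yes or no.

Barycentric coordinates of M: (-5, 28/3, -10/3).
The three coordinates are negative, positive, negative; a point is interior exactly when all three are positive.

no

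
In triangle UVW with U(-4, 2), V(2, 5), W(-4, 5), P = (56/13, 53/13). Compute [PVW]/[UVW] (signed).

[UVW] = ½·((-4)·(5−5) + 2·(5−2) + (-4)·(2−5)) = ½·(0 + 6 + 12) = 9.
[PVW] = ½·((56/13)·(5−5) + 2·(5−(53/13)) + (-4)·(53/13−5)) = ½·(0 + 24/13 + 48/13) = 36/13, so the ratio is (36/13)/9 = 4/13.

4/13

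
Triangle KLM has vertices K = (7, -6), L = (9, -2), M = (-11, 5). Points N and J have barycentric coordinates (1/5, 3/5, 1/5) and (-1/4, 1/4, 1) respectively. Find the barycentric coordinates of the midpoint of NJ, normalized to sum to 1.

Since both coordinate triples sum to 1, the midpoint's barycentrics are the componentwise average.
(1/5+-1/4)/2 = -1/40; similarly 17/40 and 3/5.

(-1/40, 17/40, 3/5)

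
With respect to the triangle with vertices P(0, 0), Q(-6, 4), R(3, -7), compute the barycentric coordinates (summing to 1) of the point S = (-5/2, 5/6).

(1/3, 1/2, 1/6)

Signed area of the reference triangle: [PQR] = ½·(0·(4−(-7)) + (-6)·(-7−0) + 3·(0−4)) = ½·(0 + 42 − 12) = 15.
[SQR] = ½·((-5/2)·(4−(-7)) + (-6)·(-7−(5/6)) + 3·(5/6−4)) = ½·(-55/2 + 47 − 19/2) = 5, so the P-coordinate is 5/15 = 1/3.
[PSR] = ½·(0·(5/6−(-7)) + (-5/2)·(-7−0) + 3·(0−(5/6))) = ½·(0 + 35/2 − 5/2) = 15/2, so the Q-coordinate is 1/2.
[PQS] = ½·(0·(4−(5/6)) + (-6)·(5/6−0) + (-5/2)·(0−4)) = ½·(0 − 5 + 10) = 5/2, so the R-coordinate is 1/6.
Check: 1/3 + 1/2 + 1/6 = 1.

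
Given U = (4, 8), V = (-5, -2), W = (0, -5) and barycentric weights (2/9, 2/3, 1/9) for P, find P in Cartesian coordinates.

(-22/9, -1/9)

P = (2/9)·U + (2/3)·V + (1/9)·W.
x-coordinate: (2/9)·4 + (2/3)·(-5) + (1/9)·0 = -22/9.
y-coordinate: (2/9)·8 + (2/3)·(-2) + (1/9)·(-5) = -1/9.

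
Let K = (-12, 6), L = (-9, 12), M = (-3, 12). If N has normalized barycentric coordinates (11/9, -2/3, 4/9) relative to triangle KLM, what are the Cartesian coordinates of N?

N = (11/9)·K + (-2/3)·L + (4/9)·M.
x-coordinate: (11/9)·(-12) + (-2/3)·(-9) + (4/9)·(-3) = -10.
y-coordinate: (11/9)·6 + (-2/3)·12 + (4/9)·12 = 14/3.

(-10, 14/3)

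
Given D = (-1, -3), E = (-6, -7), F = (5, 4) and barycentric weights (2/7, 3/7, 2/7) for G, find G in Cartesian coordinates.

(-10/7, -19/7)

G = (2/7)·D + (3/7)·E + (2/7)·F.
x-coordinate: (2/7)·(-1) + (3/7)·(-6) + (2/7)·5 = -10/7.
y-coordinate: (2/7)·(-3) + (3/7)·(-7) + (2/7)·4 = -19/7.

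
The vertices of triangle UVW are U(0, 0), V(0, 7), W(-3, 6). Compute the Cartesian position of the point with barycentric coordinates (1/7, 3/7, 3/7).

P = (1/7)·U + (3/7)·V + (3/7)·W.
x-coordinate: (1/7)·0 + (3/7)·0 + (3/7)·(-3) = -9/7.
y-coordinate: (1/7)·0 + (3/7)·7 + (3/7)·6 = 39/7.

(-9/7, 39/7)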